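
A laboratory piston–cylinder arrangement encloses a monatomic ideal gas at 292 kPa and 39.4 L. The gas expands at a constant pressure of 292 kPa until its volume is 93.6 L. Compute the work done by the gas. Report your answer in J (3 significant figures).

W ≈ 15800 J

Isobaric: W = P ΔV.
W = (292 kPa)(93.6 − 39.4 L) = (292)(54.2) = 15826 J.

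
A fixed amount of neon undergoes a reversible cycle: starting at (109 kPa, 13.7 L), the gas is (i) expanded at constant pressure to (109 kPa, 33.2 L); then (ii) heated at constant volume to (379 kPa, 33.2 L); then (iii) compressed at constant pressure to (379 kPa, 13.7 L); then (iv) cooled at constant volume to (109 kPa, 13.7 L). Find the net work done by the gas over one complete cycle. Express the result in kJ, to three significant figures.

W_net ≈ -5.26 kJ

Constant-volume legs do no work.
W(i) = (109)(33.2 − 13.7) = 2126 J; W(iii) = (379)(13.7 − 33.2) = -7391 J.
W_net = 2126 − 7391 = -5265 J (the counter-clockwise enclosed area).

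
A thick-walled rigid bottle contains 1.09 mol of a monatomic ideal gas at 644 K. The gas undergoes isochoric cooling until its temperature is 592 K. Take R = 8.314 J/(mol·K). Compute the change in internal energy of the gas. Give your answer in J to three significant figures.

Constant volume ⇒ W = 0, so Q = ΔU = nCᵥΔT with Cᵥ = 3R/2 = 12.47 J/(mol·K).
ΔU = (1.09)(12.47)(592 − 644) = -706.9 J.

ΔU ≈ -707 J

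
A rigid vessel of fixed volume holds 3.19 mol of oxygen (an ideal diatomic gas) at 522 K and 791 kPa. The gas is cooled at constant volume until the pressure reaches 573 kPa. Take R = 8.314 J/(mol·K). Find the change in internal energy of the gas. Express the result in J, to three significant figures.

Constant volume ⇒ W = 0, so Q = ΔU = nCᵥΔT with Cᵥ = 5R/2 = 20.79 J/(mol·K).
At constant V, T₂/T₁ = P₂/P₁ ⇒ ΔT = T₁(P₂/P₁ − 1) = 522·(573/791 − 1) = -143.9 K.
ΔU = (3.19)(20.79)(-143.9) = -9539 J.

ΔU ≈ -9540 J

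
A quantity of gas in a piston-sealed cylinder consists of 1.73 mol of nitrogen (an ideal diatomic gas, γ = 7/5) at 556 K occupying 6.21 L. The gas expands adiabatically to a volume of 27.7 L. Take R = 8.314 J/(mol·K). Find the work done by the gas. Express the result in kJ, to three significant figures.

Adiabatic: TV^(γ−1) = const with γ = 7/5.
T₂ = T₁ (V₁/V₂)^(γ−1) = 556 × (6.21/27.7)^0.4 = 556 × 0.5499 = 305.7 K.
W_by = nCᵥ(T₁ − T₂) = (1.73)(20.79)(556 − 305.7) = 9000 J.

W ≈ 9.00 kJ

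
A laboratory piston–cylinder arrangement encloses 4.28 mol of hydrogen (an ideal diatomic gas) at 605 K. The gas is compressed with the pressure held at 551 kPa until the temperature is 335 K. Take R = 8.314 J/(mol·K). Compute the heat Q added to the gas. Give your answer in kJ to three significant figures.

Q ≈ -33.6 kJ

Isobaric: W = nRΔT = (4.28)(8.314)(-270) = -9608 J.
ΔU = nCᵥΔT with Cᵥ = 5R/2: ΔU = (4.28)(20.79)(-270) = -24019 J.
Q = ΔU + W = -24019 − 9608 = -33627 J.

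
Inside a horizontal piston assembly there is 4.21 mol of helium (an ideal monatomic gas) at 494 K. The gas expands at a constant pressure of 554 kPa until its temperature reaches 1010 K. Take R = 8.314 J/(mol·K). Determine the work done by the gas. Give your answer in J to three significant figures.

Isobaric: W = P ΔV = nR ΔT.
W = (4.21)(8.314)(1010 − 494) = 18061 J.

W ≈ 18100 J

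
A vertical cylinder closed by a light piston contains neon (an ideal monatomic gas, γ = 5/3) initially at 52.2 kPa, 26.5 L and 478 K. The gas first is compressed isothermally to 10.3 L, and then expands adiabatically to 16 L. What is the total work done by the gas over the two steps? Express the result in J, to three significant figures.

W_total ≈ -779 J

Step 1 (isothermal): W = P₁V₁ ln(V₂/V₁) = (1383) ln(10.3/26.5) = -1307 J.
After step 1: P = 134.3 kPa, V = 10.3 L, T = 478 K.
Step 2 (adiabatic): W = (P₁V₁ − P₂V₂)/(γ−1) = (1383 − 1031)/0.667 = 528 J.
W_total = -1307 + 528 = -779.3 J.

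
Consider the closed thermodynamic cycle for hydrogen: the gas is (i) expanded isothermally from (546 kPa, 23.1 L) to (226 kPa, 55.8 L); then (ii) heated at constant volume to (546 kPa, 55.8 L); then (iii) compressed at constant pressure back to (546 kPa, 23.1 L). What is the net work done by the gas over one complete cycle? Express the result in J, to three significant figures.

Leg (i): W = PᵢVᵢ ln(V_f/Vᵢ) = (12613) ln(55.8/23.1) = 11124 J.
Leg (ii): W = 0.
Leg (iii): W = PΔV = (546)(23.1 − 55.8) = -17854 J.
W_net = 11124 − 17854 = -6731 J.

W_net ≈ -6730 J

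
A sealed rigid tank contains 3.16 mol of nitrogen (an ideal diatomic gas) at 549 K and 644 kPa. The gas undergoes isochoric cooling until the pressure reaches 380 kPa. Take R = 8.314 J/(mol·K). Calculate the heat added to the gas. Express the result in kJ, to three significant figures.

Constant volume ⇒ W = 0, so Q = ΔU = nCᵥΔT with Cᵥ = 5R/2 = 20.79 J/(mol·K).
At constant V, T₂/T₁ = P₂/P₁ ⇒ ΔT = T₁(P₂/P₁ − 1) = 549·(380/644 − 1) = -225.1 K.
ΔU = (3.16)(20.79)(-225.1) = -14782 J.

Q ≈ -14.8 kJ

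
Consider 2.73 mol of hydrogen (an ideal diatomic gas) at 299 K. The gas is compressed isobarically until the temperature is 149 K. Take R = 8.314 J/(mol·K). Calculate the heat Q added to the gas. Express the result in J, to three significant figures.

Q ≈ -11900 J

Isobaric: W = nRΔT = (2.73)(8.314)(-150) = -3405 J.
ΔU = nCᵥΔT with Cᵥ = 5R/2: ΔU = (2.73)(20.79)(-150) = -8511 J.
Q = ΔU + W = -8511 − 3405 = -11916 J.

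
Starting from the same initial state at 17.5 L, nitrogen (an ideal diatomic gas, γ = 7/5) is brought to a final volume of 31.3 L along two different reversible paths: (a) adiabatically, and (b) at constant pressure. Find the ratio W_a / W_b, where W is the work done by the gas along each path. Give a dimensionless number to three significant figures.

Path (a) adiabatic: W = P₁V₁(1 − (V₁/V₂)^(γ−1))/(γ−1) → W_a/(P₁V₁) = 0.5188.
Path (b) isobaric: W = P₁(V₂ − V₁) → W_b/(P₁V₁) = 0.7886.
W_a / W_b = 0.5188 / 0.7886 = 0.6578.

W_a / W_b ≈ 0.658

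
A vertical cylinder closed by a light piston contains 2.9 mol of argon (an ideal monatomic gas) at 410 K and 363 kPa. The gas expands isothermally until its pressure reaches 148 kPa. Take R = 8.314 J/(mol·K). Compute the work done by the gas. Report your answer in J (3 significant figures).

W ≈ 8870 J

Isothermal process: W = nRT ln(V₂/V₁) = nRT ln(P₁/P₂).
W = (2.9)(8.314)(410) × ln(363/148)
  = 9885 × ln(2.453) = 9885 × 0.8972
W_by_gas = 8869 J.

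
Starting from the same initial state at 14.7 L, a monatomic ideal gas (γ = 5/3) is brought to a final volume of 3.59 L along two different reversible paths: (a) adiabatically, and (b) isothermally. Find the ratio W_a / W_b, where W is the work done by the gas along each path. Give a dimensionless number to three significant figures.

Path (a) adiabatic: W = P₁V₁(1 − (V₁/V₂)^(γ−1))/(γ−1) → W_a/(P₁V₁) = -2.339.
Path (b) isothermal: W = P₁V₁ ln(V₂/V₁) → W_b/(P₁V₁) = -1.41.
W_a / W_b = -2.339 / -1.41 = 1.659.

W_a / W_b ≈ 1.66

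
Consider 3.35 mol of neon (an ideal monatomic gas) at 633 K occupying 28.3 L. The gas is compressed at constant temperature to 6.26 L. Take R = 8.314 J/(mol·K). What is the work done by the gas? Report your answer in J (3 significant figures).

W ≈ -26600 J

Isothermal: W = nRT ln(V₂/V₁).
W = (3.35)(8.314)(633) × ln(6.26/28.3)
  = 17630 × -1.509
W_by_gas = -26598 J.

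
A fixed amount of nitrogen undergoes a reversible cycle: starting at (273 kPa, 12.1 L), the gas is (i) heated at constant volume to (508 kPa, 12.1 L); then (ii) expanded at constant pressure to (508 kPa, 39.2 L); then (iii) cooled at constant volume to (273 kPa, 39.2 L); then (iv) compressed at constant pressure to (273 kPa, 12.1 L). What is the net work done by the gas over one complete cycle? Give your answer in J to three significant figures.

W_net ≈ 6370 J

Constant-volume legs do no work.
W(ii) = (508)(39.2 − 12.1) = 13767 J; W(iv) = (273)(12.1 − 39.2) = -7398 J.
W_net = 13767 − 7398 = 6369 J (the clockwise enclosed area).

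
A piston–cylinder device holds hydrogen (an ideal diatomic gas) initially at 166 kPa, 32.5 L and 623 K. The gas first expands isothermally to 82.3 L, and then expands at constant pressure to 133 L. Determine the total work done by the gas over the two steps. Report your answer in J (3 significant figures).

W_total ≈ 8340 J

Step 1 (isothermal): W = P₁V₁ ln(V₂/V₁) = (5395) ln(82.3/32.5) = 5013 J.
After step 1: P = 65.55 kPa, V = 82.3 L, T = 623 K.
Step 2 (isobaric): W = PΔV = (65.55 kPa)(133 − 82.3 L) = 3324 J.
W_total = 5013 + 3324 = 8336 J.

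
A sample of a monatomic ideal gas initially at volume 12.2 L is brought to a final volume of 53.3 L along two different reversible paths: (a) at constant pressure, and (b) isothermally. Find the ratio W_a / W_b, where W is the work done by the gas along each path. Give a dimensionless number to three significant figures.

Path (a) isobaric: W = P₁(V₂ − V₁) → W_a/(P₁V₁) = 3.369.
Path (b) isothermal: W = P₁V₁ ln(V₂/V₁) → W_b/(P₁V₁) = 1.475.
W_a / W_b = 3.369 / 1.475 = 2.285.

W_a / W_b ≈ 2.28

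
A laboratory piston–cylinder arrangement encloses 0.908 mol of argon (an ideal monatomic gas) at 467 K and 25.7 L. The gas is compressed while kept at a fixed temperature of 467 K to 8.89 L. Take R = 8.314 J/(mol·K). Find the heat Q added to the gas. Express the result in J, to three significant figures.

Isothermal ⇒ ΔU = 0, so Q = W = nRT ln(V₂/V₁).
Q = (0.908)(8.314)(467) ln(8.89/25.7) = 3525 × -1.062 = -3742 J.

Q ≈ -3740 J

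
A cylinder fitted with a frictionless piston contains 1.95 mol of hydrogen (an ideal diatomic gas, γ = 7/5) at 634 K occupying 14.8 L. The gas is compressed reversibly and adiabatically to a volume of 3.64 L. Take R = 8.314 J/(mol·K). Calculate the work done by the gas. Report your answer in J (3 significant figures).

Adiabatic: TV^(γ−1) = const with γ = 7/5.
T₂ = T₁ (V₁/V₂)^(γ−1) = 634 × (14.8/3.64)^0.4 = 634 × 1.753 = 1111 K.
W_by = nCᵥ(T₁ − T₂) = (1.95)(20.79)(634 − 1111) = -19337 J.

W ≈ -19300 J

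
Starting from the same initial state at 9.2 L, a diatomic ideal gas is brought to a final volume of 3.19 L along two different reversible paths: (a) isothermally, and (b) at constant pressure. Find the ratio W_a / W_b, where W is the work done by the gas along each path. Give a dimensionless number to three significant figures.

W_a / W_b ≈ 1.62

Path (a) isothermal: W = P₁V₁ ln(V₂/V₁) → W_a/(P₁V₁) = -1.059.
Path (b) isobaric: W = P₁(V₂ − V₁) → W_b/(P₁V₁) = -0.6533.
W_a / W_b = -1.059 / -0.6533 = 1.621.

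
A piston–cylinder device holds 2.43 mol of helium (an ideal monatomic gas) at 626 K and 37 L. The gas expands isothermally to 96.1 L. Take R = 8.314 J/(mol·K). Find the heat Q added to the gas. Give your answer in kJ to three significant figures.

Isothermal ⇒ ΔU = 0, so Q = W = nRT ln(V₂/V₁).
Q = (2.43)(8.314)(626) ln(96.1/37) = 12647 × 0.9545 = 12071 J.

Q ≈ 12.1 kJ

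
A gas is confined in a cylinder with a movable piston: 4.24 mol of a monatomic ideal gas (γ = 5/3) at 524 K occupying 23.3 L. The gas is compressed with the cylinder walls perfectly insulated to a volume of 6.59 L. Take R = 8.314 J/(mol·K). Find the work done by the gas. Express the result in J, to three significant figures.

W ≈ -36600 J

Adiabatic: TV^(γ−1) = const with γ = 5/3.
T₂ = T₁ (V₁/V₂)^(γ−1) = 524 × (23.3/6.59)^0.667 = 524 × 2.321 = 1216 K.
W_by = nCᵥ(T₁ − T₂) = (4.24)(12.47)(524 − 1216) = -36598 J.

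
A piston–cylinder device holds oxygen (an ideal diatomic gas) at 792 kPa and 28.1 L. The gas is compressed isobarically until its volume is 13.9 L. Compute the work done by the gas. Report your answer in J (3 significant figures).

Isobaric: W = P ΔV.
W = (792 kPa)(13.9 − 28.1 L) = (792)(-14.2) = -11246 J.

W ≈ -11200 J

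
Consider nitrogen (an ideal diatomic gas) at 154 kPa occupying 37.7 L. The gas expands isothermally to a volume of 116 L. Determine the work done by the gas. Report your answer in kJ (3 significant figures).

W ≈ 6.53 kJ

Isothermal: W = nRT ln(V₂/V₁) = P₁V₁ ln(V₂/V₁).
P₁V₁ = (154 kPa)(37.7 L) = 5806 J.
W = 5806 × ln(116/37.7) = 5806 × 1.124
W_by_gas = 6525 J.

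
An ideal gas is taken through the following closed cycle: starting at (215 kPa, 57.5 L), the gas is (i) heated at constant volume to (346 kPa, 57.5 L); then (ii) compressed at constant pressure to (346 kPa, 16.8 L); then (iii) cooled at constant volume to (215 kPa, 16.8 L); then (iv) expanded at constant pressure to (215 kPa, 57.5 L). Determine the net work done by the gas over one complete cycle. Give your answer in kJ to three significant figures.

Constant-volume legs do no work.
W(ii) = (346)(16.8 − 57.5) = -14082 J; W(iv) = (215)(57.5 − 16.8) = 8750 J.
W_net = -14082 + 8750 = -5332 J (the counter-clockwise enclosed area).

W_net ≈ -5.33 kJ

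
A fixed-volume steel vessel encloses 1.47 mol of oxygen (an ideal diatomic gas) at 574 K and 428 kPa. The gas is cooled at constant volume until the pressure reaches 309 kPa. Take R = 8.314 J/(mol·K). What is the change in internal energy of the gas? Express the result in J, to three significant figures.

Constant volume ⇒ W = 0, so Q = ΔU = nCᵥΔT with Cᵥ = 5R/2 = 20.79 J/(mol·K).
At constant V, T₂/T₁ = P₂/P₁ ⇒ ΔT = T₁(P₂/P₁ − 1) = 574·(309/428 − 1) = -159.6 K.
ΔU = (1.47)(20.79)(-159.6) = -4876 J.

ΔU ≈ -4880 J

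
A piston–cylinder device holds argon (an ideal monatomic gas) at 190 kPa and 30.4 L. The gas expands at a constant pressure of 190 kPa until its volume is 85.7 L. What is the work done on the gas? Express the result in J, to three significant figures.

W ≈ -10500 J

Isobaric: W = P ΔV.
W = (190 kPa)(85.7 − 30.4 L) = (190)(55.3) = 10507 J.
Work on gas = −W_by = -10507 J.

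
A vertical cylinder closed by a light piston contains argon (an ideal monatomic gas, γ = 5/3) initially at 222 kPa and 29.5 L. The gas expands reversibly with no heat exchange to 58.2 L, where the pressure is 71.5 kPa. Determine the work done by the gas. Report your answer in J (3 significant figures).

W ≈ 3580 J

Adiabatic: W = (P₁V₁ − P₂V₂)/(γ − 1) with γ = 5/3.
P₁V₁ = 6549 J, P₂V₂ = 4161 J.
W = (6549 − 4161) / 0.6667 = 3582 J.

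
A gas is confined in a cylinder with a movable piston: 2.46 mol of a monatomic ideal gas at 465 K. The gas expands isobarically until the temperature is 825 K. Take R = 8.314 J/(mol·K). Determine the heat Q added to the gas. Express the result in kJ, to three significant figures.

Q ≈ 18.4 kJ

Isobaric: W = nRΔT = (2.46)(8.314)(360) = 7363 J.
ΔU = nCᵥΔT with Cᵥ = 3R/2: ΔU = (2.46)(12.47)(360) = 11044 J.
Q = ΔU + W = 11044 + 7363 = 18407 J.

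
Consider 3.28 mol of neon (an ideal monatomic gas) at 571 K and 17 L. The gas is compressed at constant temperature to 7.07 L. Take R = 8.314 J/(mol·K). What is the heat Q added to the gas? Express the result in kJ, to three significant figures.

Isothermal ⇒ ΔU = 0, so Q = W = nRT ln(V₂/V₁).
Q = (3.28)(8.314)(571) ln(7.07/17) = 15571 × -0.8774 = -13661 J.

Q ≈ -13.7 kJ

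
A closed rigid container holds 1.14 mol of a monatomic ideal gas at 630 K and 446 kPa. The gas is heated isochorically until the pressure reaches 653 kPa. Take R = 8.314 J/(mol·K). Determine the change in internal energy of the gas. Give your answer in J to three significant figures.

Constant volume ⇒ W = 0, so Q = ΔU = nCᵥΔT with Cᵥ = 3R/2 = 12.47 J/(mol·K).
At constant V, T₂/T₁ = P₂/P₁ ⇒ ΔT = T₁(P₂/P₁ − 1) = 630·(653/446 − 1) = 292.4 K.
ΔU = (1.14)(12.47)(292.4) = 4157 J.

ΔU ≈ 4160 J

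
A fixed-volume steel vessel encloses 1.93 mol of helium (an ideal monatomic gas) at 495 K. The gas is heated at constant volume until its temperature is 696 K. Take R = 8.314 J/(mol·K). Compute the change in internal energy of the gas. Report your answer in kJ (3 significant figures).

Constant volume ⇒ W = 0, so Q = ΔU = nCᵥΔT with Cᵥ = 3R/2 = 12.47 J/(mol·K).
ΔU = (1.93)(12.47)(696 − 495) = 4838 J.

ΔU ≈ 4.84 kJ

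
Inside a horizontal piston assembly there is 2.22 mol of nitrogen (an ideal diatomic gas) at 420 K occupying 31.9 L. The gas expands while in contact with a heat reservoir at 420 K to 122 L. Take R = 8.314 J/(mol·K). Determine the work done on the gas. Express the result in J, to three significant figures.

Isothermal: W = nRT ln(V₂/V₁).
W = (2.22)(8.314)(420) × ln(122/31.9)
  = 7752 × 1.341
W_by_gas = 10399 J; work on gas = −W_by = -10399 J.

W ≈ -10400 J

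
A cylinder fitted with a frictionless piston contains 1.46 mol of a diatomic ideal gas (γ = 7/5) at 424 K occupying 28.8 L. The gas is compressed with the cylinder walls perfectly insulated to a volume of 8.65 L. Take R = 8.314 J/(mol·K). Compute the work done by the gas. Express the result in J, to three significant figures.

Adiabatic: TV^(γ−1) = const with γ = 7/5.
T₂ = T₁ (V₁/V₂)^(γ−1) = 424 × (28.8/8.65)^0.4 = 424 × 1.618 = 686 K.
W_by = nCᵥ(T₁ − T₂) = (1.46)(20.79)(424 − 686) = -7950 J.

W ≈ -7950 J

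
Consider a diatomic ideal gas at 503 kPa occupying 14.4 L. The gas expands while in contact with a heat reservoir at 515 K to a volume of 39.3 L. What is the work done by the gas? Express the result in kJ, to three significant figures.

Isothermal: W = nRT ln(V₂/V₁) = P₁V₁ ln(V₂/V₁).
P₁V₁ = (503 kPa)(14.4 L) = 7243 J.
W = 7243 × ln(39.3/14.4) = 7243 × 1.004
W_by_gas = 7272 J.

W ≈ 7.27 kJ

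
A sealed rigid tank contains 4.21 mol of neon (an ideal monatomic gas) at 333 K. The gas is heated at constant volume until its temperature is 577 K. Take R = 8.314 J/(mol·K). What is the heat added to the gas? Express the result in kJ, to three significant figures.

Q ≈ 12.8 kJ

Constant volume ⇒ W = 0, so Q = ΔU = nCᵥΔT with Cᵥ = 3R/2 = 12.47 J/(mol·K).
ΔU = (4.21)(12.47)(577 − 333) = 12811 J.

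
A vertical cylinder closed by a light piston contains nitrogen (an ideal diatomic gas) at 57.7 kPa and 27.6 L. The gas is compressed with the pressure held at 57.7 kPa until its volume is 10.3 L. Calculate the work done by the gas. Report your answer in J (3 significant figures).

W ≈ -998 J

Isobaric: W = P ΔV.
W = (57.7 kPa)(10.3 − 27.6 L) = (57.7)(-17.3) = -998.2 J.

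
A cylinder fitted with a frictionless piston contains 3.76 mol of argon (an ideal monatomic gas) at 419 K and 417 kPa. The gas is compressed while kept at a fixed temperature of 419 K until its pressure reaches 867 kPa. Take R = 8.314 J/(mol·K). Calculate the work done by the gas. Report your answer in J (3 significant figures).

Isothermal process: W = nRT ln(V₂/V₁) = nRT ln(P₁/P₂).
W = (3.76)(8.314)(419) × ln(417/867)
  = 13098 × ln(0.481) = 13098 × -0.732
W_by_gas = -9587 J.

W ≈ -9590 J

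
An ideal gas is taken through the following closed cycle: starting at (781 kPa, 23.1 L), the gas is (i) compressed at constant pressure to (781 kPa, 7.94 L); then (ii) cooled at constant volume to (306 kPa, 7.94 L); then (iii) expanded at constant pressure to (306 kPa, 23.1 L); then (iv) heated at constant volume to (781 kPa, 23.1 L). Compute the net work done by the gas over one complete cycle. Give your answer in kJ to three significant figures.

W_net ≈ -7.20 kJ

Constant-volume legs do no work.
W(i) = (781)(7.94 − 23.1) = -11840 J; W(iii) = (306)(23.1 − 7.94) = 4639 J.
W_net = -11840 + 4639 = -7201 J (the counter-clockwise enclosed area).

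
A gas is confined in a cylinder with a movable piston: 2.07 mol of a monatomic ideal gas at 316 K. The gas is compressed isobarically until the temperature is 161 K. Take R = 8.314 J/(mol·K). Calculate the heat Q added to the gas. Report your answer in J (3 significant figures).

Q ≈ -6670 J

Isobaric: W = nRΔT = (2.07)(8.314)(-155) = -2668 J.
ΔU = nCᵥΔT with Cᵥ = 3R/2: ΔU = (2.07)(12.47)(-155) = -4001 J.
Q = ΔU + W = -4001 − 2668 = -6669 J.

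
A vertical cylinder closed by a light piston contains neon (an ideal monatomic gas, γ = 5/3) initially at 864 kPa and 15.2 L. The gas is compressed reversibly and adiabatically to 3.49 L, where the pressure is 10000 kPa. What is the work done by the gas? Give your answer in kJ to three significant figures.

Adiabatic: W = (P₁V₁ − P₂V₂)/(γ − 1) with γ = 5/3.
P₁V₁ = 13133 J, P₂V₂ = 34900 J.
W = (13133 − 34900) / 0.6667 = -32651 J.

W ≈ -32.7 kJ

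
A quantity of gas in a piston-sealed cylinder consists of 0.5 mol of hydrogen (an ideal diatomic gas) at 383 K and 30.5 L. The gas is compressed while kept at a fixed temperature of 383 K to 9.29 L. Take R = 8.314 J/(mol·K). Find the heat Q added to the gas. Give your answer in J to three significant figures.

Isothermal ⇒ ΔU = 0, so Q = W = nRT ln(V₂/V₁).
Q = (0.5)(8.314)(383) ln(9.29/30.5) = 1592 × -1.189 = -1893 J.

Q ≈ -1890 J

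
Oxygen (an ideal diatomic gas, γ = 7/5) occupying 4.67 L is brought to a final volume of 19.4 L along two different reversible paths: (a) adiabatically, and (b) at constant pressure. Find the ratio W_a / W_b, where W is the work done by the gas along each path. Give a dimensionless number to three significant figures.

W_a / W_b ≈ 0.344

Path (a) adiabatic: W = P₁V₁(1 − (V₁/V₂)^(γ−1))/(γ−1) → W_a/(P₁V₁) = 1.086.
Path (b) isobaric: W = P₁(V₂ − V₁) → W_b/(P₁V₁) = 3.154.
W_a / W_b = 1.086 / 3.154 = 0.3442.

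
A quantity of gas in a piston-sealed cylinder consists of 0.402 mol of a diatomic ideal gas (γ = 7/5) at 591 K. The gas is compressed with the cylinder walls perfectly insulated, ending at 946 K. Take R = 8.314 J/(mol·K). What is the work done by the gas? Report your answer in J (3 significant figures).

W ≈ -2970 J

Adiabatic ⇒ Q = 0, so W_by = −ΔU = nCᵥ(T₁ − T₂).
Cᵥ = 5R/2 = 20.79 J/(mol·K).
W = (0.402)(20.79)(591 − 946) = -2966 J.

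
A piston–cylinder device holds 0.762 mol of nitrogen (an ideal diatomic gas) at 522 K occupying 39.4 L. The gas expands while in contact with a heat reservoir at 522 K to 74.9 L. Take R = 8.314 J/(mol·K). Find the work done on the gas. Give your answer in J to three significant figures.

W ≈ -2120 J

Isothermal: W = nRT ln(V₂/V₁).
W = (0.762)(8.314)(522) × ln(74.9/39.4)
  = 3307 × 0.6424
W_by_gas = 2124 J; work on gas = −W_by = -2124 J.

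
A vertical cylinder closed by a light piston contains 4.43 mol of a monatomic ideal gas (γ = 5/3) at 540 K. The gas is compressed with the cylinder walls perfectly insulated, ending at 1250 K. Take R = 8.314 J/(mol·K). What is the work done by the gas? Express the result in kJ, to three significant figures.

Adiabatic ⇒ Q = 0, so W_by = −ΔU = nCᵥ(T₁ − T₂).
Cᵥ = 3R/2 = 12.47 J/(mol·K).
W = (4.43)(12.47)(540 − 1250) = -39225 J.

W ≈ -39.2 kJ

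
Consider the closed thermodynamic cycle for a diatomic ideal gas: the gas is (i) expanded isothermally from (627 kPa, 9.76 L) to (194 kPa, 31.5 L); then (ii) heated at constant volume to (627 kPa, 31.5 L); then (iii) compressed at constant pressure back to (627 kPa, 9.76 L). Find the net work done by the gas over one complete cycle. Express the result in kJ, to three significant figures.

Leg (i): W = PᵢVᵢ ln(V_f/Vᵢ) = (6120) ln(31.5/9.76) = 7170 J.
Leg (ii): W = 0.
Leg (iii): W = PΔV = (627)(9.76 − 31.5) = -13631 J.
W_net = 7170 − 13631 = -6461 J.

W_net ≈ -6.46 kJ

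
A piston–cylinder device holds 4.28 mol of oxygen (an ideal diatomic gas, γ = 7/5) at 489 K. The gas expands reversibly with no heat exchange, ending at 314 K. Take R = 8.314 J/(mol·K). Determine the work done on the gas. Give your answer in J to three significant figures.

W ≈ -15600 J

Adiabatic ⇒ Q = 0, so W_by = −ΔU = nCᵥ(T₁ − T₂).
Cᵥ = 5R/2 = 20.79 J/(mol·K).
W = (4.28)(20.79)(489 − 314) = 15568 J.
Work on gas = −W_by = -15568 J.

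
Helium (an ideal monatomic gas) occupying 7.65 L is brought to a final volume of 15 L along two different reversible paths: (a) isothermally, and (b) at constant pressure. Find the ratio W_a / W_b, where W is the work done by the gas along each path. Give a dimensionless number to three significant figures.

Path (a) isothermal: W = P₁V₁ ln(V₂/V₁) → W_a/(P₁V₁) = 0.6733.
Path (b) isobaric: W = P₁(V₂ − V₁) → W_b/(P₁V₁) = 0.9608.
W_a / W_b = 0.6733 / 0.9608 = 0.7008.

W_a / W_b ≈ 0.701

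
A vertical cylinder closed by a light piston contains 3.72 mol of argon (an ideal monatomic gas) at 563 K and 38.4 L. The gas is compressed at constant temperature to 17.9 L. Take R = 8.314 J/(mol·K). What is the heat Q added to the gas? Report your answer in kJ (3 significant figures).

Isothermal ⇒ ΔU = 0, so Q = W = nRT ln(V₂/V₁).
Q = (3.72)(8.314)(563) ln(17.9/38.4) = 17413 × -0.7633 = -13290 J.

Q ≈ -13.3 kJ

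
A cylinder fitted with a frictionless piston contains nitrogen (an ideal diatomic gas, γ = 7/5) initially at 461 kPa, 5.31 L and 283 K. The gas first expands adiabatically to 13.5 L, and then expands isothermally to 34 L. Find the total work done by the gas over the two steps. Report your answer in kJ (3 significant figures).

Step 1 (adiabatic): W = (P₁V₁ − P₂V₂)/(γ−1) = (2448 − 1685)/0.4 = 1906 J.
After step 1: P = 124.8 kPa, V = 13.5 L, T = 194.8 K.
Step 2 (isothermal): W = P₁V₁ ln(V₂/V₁) = (1685) ln(34/13.5) = 1557 J.
W_total = 1906 + 1557 = 3463 J.

W_total ≈ 3.46 kJ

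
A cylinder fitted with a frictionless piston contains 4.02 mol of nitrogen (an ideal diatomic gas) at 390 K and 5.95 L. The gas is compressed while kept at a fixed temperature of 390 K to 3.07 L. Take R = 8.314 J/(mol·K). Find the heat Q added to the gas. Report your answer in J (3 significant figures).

Isothermal ⇒ ΔU = 0, so Q = W = nRT ln(V₂/V₁).
Q = (4.02)(8.314)(390) ln(3.07/5.95) = 13035 × -0.6617 = -8625 J.

Q ≈ -8630 J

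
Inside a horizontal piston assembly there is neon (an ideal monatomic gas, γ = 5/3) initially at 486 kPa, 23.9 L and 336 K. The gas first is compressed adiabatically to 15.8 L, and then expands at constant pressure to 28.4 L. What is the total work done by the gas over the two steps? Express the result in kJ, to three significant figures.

W_total ≈ 6.67 kJ

Step 1 (adiabatic): W = (P₁V₁ − P₂V₂)/(γ−1) = (11615 − 15306)/0.667 = -5536 J.
After step 1: P = 968.7 kPa, V = 15.8 L, T = 442.8 K.
Step 2 (isobaric): W = PΔV = (968.7 kPa)(28.4 − 15.8 L) = 12206 J.
W_total = -5536 + 12206 = 6670 J.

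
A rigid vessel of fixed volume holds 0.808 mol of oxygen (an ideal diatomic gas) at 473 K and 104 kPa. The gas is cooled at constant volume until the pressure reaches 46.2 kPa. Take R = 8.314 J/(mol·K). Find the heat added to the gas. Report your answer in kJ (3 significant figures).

Constant volume ⇒ W = 0, so Q = ΔU = nCᵥΔT with Cᵥ = 5R/2 = 20.79 J/(mol·K).
At constant V, T₂/T₁ = P₂/P₁ ⇒ ΔT = T₁(P₂/P₁ − 1) = 473·(46.2/104 − 1) = -262.9 K.
ΔU = (0.808)(20.79)(-262.9) = -4415 J.

Q ≈ -4.41 kJ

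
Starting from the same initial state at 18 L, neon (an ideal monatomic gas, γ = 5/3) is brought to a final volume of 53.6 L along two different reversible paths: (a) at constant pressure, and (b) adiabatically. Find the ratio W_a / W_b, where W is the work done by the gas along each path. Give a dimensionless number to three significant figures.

Path (a) isobaric: W = P₁(V₂ − V₁) → W_a/(P₁V₁) = 1.978.
Path (b) adiabatic: W = P₁V₁(1 − (V₁/V₂)^(γ−1))/(γ−1) → W_b/(P₁V₁) = 0.7753.
W_a / W_b = 1.978 / 0.7753 = 2.551.

W_a / W_b ≈ 2.55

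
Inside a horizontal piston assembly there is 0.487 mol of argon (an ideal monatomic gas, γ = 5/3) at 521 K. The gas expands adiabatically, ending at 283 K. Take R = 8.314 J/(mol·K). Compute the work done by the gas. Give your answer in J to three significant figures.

Adiabatic ⇒ Q = 0, so W_by = −ΔU = nCᵥ(T₁ − T₂).
Cᵥ = 3R/2 = 12.47 J/(mol·K).
W = (0.487)(12.47)(521 − 283) = 1445 J.

W ≈ 1450 J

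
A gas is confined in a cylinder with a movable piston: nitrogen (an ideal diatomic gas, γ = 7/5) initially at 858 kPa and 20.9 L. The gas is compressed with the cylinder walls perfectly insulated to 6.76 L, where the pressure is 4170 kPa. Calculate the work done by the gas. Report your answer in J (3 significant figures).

Adiabatic: W = (P₁V₁ − P₂V₂)/(γ − 1) with γ = 7/5.
P₁V₁ = 17932 J, P₂V₂ = 28189 J.
W = (17932 − 28189) / 0.4 = -25643 J.

W ≈ -25600 J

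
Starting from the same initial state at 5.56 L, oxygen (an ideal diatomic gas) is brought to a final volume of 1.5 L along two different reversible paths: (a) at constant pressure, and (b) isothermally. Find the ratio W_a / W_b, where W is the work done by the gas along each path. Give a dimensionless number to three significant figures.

W_a / W_b ≈ 0.557

Path (a) isobaric: W = P₁(V₂ − V₁) → W_a/(P₁V₁) = -0.7302.
Path (b) isothermal: W = P₁V₁ ln(V₂/V₁) → W_b/(P₁V₁) = -1.31.
W_a / W_b = -0.7302 / -1.31 = 0.5574.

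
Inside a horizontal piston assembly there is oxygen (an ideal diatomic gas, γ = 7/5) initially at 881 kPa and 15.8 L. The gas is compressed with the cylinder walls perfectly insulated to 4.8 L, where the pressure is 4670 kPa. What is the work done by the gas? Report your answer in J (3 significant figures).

W ≈ -21200 J

Adiabatic: W = (P₁V₁ − P₂V₂)/(γ − 1) with γ = 7/5.
P₁V₁ = 13920 J, P₂V₂ = 22416 J.
W = (13920 − 22416) / 0.4 = -21241 J.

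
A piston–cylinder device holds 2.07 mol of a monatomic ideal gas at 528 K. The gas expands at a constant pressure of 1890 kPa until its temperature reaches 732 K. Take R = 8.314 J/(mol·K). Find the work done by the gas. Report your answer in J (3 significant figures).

Isobaric: W = P ΔV = nR ΔT.
W = (2.07)(8.314)(732 − 528) = 3511 J.

W ≈ 3510 J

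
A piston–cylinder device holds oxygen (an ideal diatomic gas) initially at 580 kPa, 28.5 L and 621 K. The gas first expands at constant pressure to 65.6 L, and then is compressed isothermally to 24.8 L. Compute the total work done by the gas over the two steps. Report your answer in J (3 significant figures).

Step 1 (isobaric): W = PΔV = (580 kPa)(65.6 − 28.5 L) = 21518 J.
After step 1: P = 580 kPa, V = 65.6 L, T = 1429 K.
Step 2 (isothermal): W = P₁V₁ ln(V₂/V₁) = (38048) ln(24.8/65.6) = -37011 J.
W_total = 21518 − 37011 = -15493 J.

W_total ≈ -15500 J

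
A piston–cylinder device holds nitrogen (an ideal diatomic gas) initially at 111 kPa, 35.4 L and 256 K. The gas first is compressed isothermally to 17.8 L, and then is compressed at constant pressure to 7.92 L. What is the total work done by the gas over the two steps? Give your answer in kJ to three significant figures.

Step 1 (isothermal): W = P₁V₁ ln(V₂/V₁) = (3929) ln(17.8/35.4) = -2702 J.
After step 1: P = 220.8 kPa, V = 17.8 L, T = 256 K.
Step 2 (isobaric): W = PΔV = (220.8 kPa)(7.92 − 17.8 L) = -2181 J.
W_total = -2702 − 2181 = -4883 J.

W_total ≈ -4.88 kJ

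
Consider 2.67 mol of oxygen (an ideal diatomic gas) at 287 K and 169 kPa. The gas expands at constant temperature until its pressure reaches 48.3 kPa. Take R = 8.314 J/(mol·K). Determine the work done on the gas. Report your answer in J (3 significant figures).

Isothermal process: W = nRT ln(V₂/V₁) = nRT ln(P₁/P₂).
W = (2.67)(8.314)(287) × ln(169/48.3)
  = 6371 × ln(3.499) = 6371 × 1.252
W_by_gas = 7979 J; work on gas = −W_by = -7979 J.

W ≈ -7980 J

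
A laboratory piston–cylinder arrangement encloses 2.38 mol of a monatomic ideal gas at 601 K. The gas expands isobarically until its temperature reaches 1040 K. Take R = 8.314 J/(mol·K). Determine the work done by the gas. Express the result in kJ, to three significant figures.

W ≈ 8.69 kJ

Isobaric: W = P ΔV = nR ΔT.
W = (2.38)(8.314)(1040 − 601) = 8687 J.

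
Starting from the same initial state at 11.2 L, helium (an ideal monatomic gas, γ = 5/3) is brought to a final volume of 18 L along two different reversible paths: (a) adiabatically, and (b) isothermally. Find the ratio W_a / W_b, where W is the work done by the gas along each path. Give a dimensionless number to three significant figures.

W_a / W_b ≈ 0.857

Path (a) adiabatic: W = P₁V₁(1 − (V₁/V₂)^(γ−1))/(γ−1) → W_a/(P₁V₁) = 0.4067.
Path (b) isothermal: W = P₁V₁ ln(V₂/V₁) → W_b/(P₁V₁) = 0.4745.
W_a / W_b = 0.4067 / 0.4745 = 0.8573.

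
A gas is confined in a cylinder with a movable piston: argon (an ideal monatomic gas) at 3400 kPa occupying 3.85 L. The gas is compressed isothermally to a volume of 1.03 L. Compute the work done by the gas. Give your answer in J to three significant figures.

W ≈ -17300 J

Isothermal: W = nRT ln(V₂/V₁) = P₁V₁ ln(V₂/V₁).
P₁V₁ = (3400 kPa)(3.85 L) = 13090 J.
W = 13090 × ln(1.03/3.85) = 13090 × -1.319
W_by_gas = -17259 J.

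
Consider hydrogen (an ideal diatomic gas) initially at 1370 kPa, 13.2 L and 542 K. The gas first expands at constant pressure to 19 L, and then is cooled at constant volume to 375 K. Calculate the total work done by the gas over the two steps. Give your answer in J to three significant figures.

W_total ≈ 7950 J

Step 1 (isobaric): W = PΔV = (1370 kPa)(19 − 13.2 L) = 7946 J.
Step 2 (isochoric): W = 0 (constant volume).
W_total = 7946 + 0 = 7946 J.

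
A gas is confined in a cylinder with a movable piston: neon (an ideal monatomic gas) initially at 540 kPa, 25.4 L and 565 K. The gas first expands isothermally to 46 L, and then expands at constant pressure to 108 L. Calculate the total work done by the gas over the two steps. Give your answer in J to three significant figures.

W_total ≈ 26600 J

Step 1 (isothermal): W = P₁V₁ ln(V₂/V₁) = (13716) ln(46/25.4) = 8146 J.
After step 1: P = 298.2 kPa, V = 46 L, T = 565 K.
Step 2 (isobaric): W = PΔV = (298.2 kPa)(108 − 46 L) = 18487 J.
W_total = 8146 + 18487 = 26633 J.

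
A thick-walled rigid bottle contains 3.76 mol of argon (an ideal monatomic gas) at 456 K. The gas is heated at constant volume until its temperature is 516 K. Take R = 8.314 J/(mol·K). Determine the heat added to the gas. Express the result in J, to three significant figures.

Q ≈ 2810 J

Constant volume ⇒ W = 0, so Q = ΔU = nCᵥΔT with Cᵥ = 3R/2 = 12.47 J/(mol·K).
ΔU = (3.76)(12.47)(516 − 456) = 2813 J.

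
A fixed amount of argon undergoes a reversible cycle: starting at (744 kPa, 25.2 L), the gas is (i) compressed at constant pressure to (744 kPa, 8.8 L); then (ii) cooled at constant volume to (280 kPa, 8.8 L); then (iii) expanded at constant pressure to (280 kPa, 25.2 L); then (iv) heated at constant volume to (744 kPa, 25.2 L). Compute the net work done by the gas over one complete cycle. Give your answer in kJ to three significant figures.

Constant-volume legs do no work.
W(i) = (744)(8.8 − 25.2) = -12202 J; W(iii) = (280)(25.2 − 8.8) = 4592 J.
W_net = -12202 + 4592 = -7610 J (the counter-clockwise enclosed area).

W_net ≈ -7.61 kJ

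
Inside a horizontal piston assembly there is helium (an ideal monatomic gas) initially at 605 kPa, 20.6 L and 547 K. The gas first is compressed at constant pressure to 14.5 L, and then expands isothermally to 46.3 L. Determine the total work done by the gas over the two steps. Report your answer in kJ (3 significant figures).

Step 1 (isobaric): W = PΔV = (605 kPa)(14.5 − 20.6 L) = -3691 J.
After step 1: P = 605 kPa, V = 14.5 L, T = 385 K.
Step 2 (isothermal): W = P₁V₁ ln(V₂/V₁) = (8772) ln(46.3/14.5) = 10185 J.
W_total = -3691 + 10185 = 6494 J.

W_total ≈ 6.49 kJ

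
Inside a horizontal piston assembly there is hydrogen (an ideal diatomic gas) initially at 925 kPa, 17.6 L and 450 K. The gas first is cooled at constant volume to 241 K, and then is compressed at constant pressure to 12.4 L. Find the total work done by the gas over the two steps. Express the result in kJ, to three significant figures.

Step 1 (isochoric): W = 0 (constant volume).
After step 1: P = 495.4 kPa (V unchanged).
Step 2 (isobaric): W = PΔV = (495.4 kPa)(12.4 − 17.6 L) = -2576 J.
W_total = 0 − 2576 = -2576 J.

W_total ≈ -2.58 kJ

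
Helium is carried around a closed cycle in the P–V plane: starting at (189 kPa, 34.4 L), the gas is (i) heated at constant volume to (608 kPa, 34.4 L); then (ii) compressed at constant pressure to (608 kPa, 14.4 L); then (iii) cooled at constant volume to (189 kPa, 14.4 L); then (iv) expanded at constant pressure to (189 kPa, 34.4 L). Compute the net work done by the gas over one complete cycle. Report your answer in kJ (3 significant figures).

Constant-volume legs do no work.
W(ii) = (608)(14.4 − 34.4) = -12160 J; W(iv) = (189)(34.4 − 14.4) = 3780 J.
W_net = -12160 + 3780 = -8380 J (the counter-clockwise enclosed area).

W_net ≈ -8.38 kJ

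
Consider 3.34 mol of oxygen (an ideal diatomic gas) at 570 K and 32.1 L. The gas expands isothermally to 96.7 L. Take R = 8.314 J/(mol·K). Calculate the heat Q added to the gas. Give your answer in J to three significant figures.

Isothermal ⇒ ΔU = 0, so Q = W = nRT ln(V₂/V₁).
Q = (3.34)(8.314)(570) ln(96.7/32.1) = 15828 × 1.103 = 17455 J.

Q ≈ 17500 J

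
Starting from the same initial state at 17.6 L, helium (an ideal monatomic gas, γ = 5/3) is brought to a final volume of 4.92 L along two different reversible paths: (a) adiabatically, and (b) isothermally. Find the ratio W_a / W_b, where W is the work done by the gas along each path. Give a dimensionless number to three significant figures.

W_a / W_b ≈ 1.58

Path (a) adiabatic: W = P₁V₁(1 − (V₁/V₂)^(γ−1))/(γ−1) → W_a/(P₁V₁) = -2.009.
Path (b) isothermal: W = P₁V₁ ln(V₂/V₁) → W_b/(P₁V₁) = -1.275.
W_a / W_b = -2.009 / -1.275 = 1.576.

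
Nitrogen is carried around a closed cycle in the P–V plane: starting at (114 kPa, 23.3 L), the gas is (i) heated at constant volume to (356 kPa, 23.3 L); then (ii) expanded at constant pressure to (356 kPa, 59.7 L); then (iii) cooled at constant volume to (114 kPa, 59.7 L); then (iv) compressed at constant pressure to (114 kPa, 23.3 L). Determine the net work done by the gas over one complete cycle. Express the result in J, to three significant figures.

Constant-volume legs do no work.
W(ii) = (356)(59.7 − 23.3) = 12958 J; W(iv) = (114)(23.3 − 59.7) = -4150 J.
W_net = 12958 − 4150 = 8809 J (the clockwise enclosed area).

W_net ≈ 8810 J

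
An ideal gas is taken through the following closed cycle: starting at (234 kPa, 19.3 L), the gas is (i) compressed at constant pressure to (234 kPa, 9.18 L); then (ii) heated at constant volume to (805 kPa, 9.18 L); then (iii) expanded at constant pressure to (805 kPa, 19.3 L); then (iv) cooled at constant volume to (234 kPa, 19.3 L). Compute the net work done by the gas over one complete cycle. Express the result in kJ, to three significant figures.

W_net ≈ 5.78 kJ

Constant-volume legs do no work.
W(i) = (234)(9.18 − 19.3) = -2368 J; W(iii) = (805)(19.3 − 9.18) = 8147 J.
W_net = -2368 + 8147 = 5779 J (the clockwise enclosed area).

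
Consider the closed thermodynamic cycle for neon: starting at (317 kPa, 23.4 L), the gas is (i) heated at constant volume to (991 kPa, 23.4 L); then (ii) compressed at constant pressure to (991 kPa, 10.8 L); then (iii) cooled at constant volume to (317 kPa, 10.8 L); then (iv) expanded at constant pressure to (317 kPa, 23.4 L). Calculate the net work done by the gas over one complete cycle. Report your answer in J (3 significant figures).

Constant-volume legs do no work.
W(ii) = (991)(10.8 − 23.4) = -12487 J; W(iv) = (317)(23.4 − 10.8) = 3994 J.
W_net = -12487 + 3994 = -8492 J (the counter-clockwise enclosed area).

W_net ≈ -8490 J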